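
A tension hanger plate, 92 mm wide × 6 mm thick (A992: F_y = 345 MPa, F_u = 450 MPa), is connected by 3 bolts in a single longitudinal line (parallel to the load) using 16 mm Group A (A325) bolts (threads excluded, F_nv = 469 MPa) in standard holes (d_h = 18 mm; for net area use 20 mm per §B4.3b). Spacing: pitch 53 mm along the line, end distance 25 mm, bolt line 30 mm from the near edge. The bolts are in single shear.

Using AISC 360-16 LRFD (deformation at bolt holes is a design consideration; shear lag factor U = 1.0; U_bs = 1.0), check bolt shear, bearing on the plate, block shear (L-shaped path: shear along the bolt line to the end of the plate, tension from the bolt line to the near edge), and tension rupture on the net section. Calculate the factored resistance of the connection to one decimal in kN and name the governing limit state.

138.9 kN (block shear governs)

Bolt shear: A_b = π(16)²/4 = 201.06 mm². φR_n = 0.75 × 469 × 201.06 × 3 × 1 = 212.2 kN.
Bearing (6 mm plate, F_u = 450 MPa): end bolts L_c = 25 − 18/2 = 16, R_n = min(1.2×16×6×450, 2.4×16×6×450) = 51.84 kN/bolt; interior L_c = 53 − 18 = 35, R_n = 103.68 kN/bolt. φR_n = 0.75 × (1×51.84 + 2×103.68) = 194.4 kN.
Block shear: shear path 1×[25+2×53] = 1×131 mm, A_gv = 786, A_nv = 1×(131 − 2.5×20)×6 = 486 mm²; tension to near edge: (30 − 0.5×20)×6 = 120 mm². R_n = min(0.6×450×486, 0.6×345×786) + 1.0×450×120 = min(131.22, 162.7) + 54 = 185.22 kN. φR_n = 0.75 × 185.22 = 138.9 kN.
Tension rupture (net): A_n = (92 − 1×20)×6 = 432 mm² (U = 1.0, A_e = A_n). φR_n = 0.75 × 450 × 432 = 145.8 kN.
Governing: min(212.2, 194.4, 138.9, 145.8) = 138.9 kN → block shear.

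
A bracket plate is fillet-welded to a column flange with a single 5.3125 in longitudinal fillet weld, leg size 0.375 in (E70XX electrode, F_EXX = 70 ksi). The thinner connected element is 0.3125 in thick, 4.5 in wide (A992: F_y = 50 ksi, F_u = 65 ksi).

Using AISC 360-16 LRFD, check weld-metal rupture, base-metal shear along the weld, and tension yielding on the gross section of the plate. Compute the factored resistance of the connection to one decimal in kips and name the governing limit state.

44.4 kips (weld metal governs)

Weld metal: throat = 0.707×0.375 = 0.26513 in, L = 5.3125 in. φR_n = 0.75 × 0.6 × 70 × 0.26513 × 5.3125 = 44.4 kips.
Base metal shear (0.3125 in plate): yield φR_n = 1.0×0.6×50×0.3125×5.3125 = 49.8 kips; rupture φR_n = 0.75×0.6×65×0.3125×5.3125 = 48.6 kips; take 48.6 kips (rupture).
Tension yield (gross): A_g = 4.5×0.3125 = 1.4063 in². φR_n = 0.90 × 50 × 1.4063 = 63.3 kips.
Governing: min(44.4, 48.6, 63.3) = 44.4 kips → weld metal.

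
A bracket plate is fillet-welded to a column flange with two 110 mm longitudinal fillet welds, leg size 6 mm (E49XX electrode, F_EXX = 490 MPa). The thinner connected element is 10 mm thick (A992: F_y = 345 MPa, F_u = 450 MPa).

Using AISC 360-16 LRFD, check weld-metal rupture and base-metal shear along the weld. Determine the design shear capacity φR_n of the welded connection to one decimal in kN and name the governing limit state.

Weld metal: throat = 0.707×6 = 4.242 mm, L = 2×110 = 220 mm. φR_n = 0.75 × 0.6 × 490 × 4.242 × 220 = 205.8 kN.
Base metal shear (10 mm plate): yield φR_n = 1.0×0.6×345×10×220 = 455.4 kN; rupture φR_n = 0.75×0.6×450×10×220 = 445.5 kN; take 445.5 kN (rupture).
Governing: min(205.8, 445.5) = 205.8 kN → weld metal.

205.8 kN (weld metal governs)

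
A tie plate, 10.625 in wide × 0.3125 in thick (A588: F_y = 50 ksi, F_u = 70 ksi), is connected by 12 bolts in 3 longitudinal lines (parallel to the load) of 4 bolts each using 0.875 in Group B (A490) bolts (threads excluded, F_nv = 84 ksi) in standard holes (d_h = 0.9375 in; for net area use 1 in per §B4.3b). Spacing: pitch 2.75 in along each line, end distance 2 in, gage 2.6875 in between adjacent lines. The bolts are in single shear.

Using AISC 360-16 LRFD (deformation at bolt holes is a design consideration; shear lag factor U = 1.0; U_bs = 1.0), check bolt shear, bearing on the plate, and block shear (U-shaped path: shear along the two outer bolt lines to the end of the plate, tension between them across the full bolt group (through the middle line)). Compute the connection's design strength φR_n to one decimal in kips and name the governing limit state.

Bolt shear: A_b = π(0.875)²/4 = 0.60132 in². φR_n = 0.75 × 84 × 0.60132 × 12 × 1 = 454.6 kips.
Bearing (0.3125 in plate, F_u = 70 ksi): end bolts L_c = 2 − 0.9375/2 = 1.53125, R_n = min(1.2×1.53125×0.3125×70, 2.4×0.875×0.3125×70) = 40.195 kips/bolt; interior L_c = 2.75 − 0.9375 = 1.8125, R_n = 45.938 kips/bolt. φR_n = 0.75 × (3×40.195 + 9×45.938) = 400.5 kips.
Block shear: shear path 2×[2+3×2.75] = 2×10.25 in, A_gv = 6.4063, A_nv = 2×(10.25 − 3.5×1)×0.3125 = 4.2188 in²; tension across gage: (5.375 − 2×1)×0.3125 = 1.0547 in². R_n = min(0.6×70×4.2188, 0.6×50×6.4063) + 1.0×70×1.0547 = min(177.19, 192.19) + 73.829 = 251.02 kips. φR_n = 0.75 × 251.02 = 188.3 kips.
Governing: min(454.6, 400.5, 188.3) = 188.3 kips → block shear.

188.3 kips (block shear governs)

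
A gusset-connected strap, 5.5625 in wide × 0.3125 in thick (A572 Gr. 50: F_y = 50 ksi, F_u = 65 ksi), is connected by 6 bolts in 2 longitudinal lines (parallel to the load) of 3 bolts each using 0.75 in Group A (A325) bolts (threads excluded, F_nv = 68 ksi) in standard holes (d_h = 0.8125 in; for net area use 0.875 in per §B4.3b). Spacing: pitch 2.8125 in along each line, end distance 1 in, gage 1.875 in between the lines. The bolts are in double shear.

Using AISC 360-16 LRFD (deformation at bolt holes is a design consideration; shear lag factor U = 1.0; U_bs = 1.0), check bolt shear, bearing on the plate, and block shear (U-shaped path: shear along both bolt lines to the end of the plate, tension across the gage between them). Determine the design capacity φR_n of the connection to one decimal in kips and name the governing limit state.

Bolt shear: A_b = π(0.75)²/4 = 0.44179 in². φR_n = 0.75 × 68 × 0.44179 × 6 × 2 = 270.4 kips.
Bearing (0.3125 in plate, F_u = 65 ksi): end bolts L_c = 1 − 0.8125/2 = 0.59375, R_n = min(1.2×0.59375×0.3125×65, 2.4×0.75×0.3125×65) = 14.473 kips/bolt; interior L_c = 2.8125 − 0.8125 = 2, R_n = 36.563 kips/bolt. φR_n = 0.75 × (2×14.473 + 4×36.563) = 131.4 kips.
Block shear: shear path 2×[1+2×2.8125] = 2×6.625 in, A_gv = 4.1406, A_nv = 2×(6.625 − 2.5×0.875)×0.3125 = 2.7734 in²; tension across gage: (1.875 − 1×0.875)×0.3125 = 0.3125 in². R_n = min(0.6×65×2.7734, 0.6×50×4.1406) + 1.0×65×0.3125 = min(108.16, 124.22) + 20.313 = 128.47 kips. φR_n = 0.75 × 128.47 = 96.4 kips.
Governing: min(270.4, 131.4, 96.4) = 96.4 kips → block shear.

96.4 kips (block shear governs)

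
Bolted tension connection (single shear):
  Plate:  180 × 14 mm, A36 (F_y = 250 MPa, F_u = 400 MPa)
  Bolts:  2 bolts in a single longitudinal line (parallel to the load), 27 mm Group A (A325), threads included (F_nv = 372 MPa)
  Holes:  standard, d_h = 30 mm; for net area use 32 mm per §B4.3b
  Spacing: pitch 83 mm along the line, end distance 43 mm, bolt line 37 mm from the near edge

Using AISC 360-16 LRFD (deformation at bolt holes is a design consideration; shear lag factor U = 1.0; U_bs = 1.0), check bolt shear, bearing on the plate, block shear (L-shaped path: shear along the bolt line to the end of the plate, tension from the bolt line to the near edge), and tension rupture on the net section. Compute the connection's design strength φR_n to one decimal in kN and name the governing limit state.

Bolt shear: A_b = π(27)²/4 = 572.56 mm². φR_n = 0.75 × 372 × 572.56 × 2 × 1 = 319.5 kN.
Bearing (14 mm plate, F_u = 400 MPa): end bolts L_c = 43 − 30/2 = 28, R_n = min(1.2×28×14×400, 2.4×27×14×400) = 188.16 kN/bolt; interior L_c = 83 − 30 = 53, R_n = 356.16 kN/bolt. φR_n = 0.75 × (1×188.16 + 1×356.16) = 408.2 kN.
Block shear: shear path 1×[43+1×83] = 1×126 mm, A_gv = 1764, A_nv = 1×(126 − 1.5×32)×14 = 1092 mm²; tension to near edge: (37 − 0.5×32)×14 = 294 mm². R_n = min(0.6×400×1092, 0.6×250×1764) + 1.0×400×294 = min(262.08, 264.6) + 117.6 = 379.68 kN. φR_n = 0.75 × 379.68 = 284.8 kN.
Tension rupture (net): A_n = (180 − 1×32)×14 = 2072 mm² (U = 1.0, A_e = A_n). φR_n = 0.75 × 400 × 2072 = 621.6 kN.
Governing: min(319.5, 408.2, 284.8, 621.6) = 284.8 kN → block shear.

284.8 kN (block shear governs)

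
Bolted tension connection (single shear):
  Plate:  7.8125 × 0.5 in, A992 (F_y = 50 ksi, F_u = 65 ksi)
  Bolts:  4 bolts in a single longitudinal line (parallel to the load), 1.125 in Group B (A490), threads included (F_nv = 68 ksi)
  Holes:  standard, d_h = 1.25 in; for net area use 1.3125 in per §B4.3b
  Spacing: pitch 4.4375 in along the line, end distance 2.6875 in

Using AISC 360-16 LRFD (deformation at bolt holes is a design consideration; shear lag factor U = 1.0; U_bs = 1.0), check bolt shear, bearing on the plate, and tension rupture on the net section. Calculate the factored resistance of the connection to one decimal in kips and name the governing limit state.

Bolt shear: A_b = π(1.125)²/4 = 0.99402 in². φR_n = 0.75 × 68 × 0.99402 × 4 × 1 = 202.8 kips.
Bearing (0.5 in plate, F_u = 65 ksi): end bolts L_c = 2.6875 − 1.25/2 = 2.0625, R_n = min(1.2×2.0625×0.5×65, 2.4×1.125×0.5×65) = 80.438 kips/bolt; interior L_c = 4.4375 − 1.25 = 3.1875, R_n = 87.75 kips/bolt. φR_n = 0.75 × (1×80.438 + 3×87.75) = 257.8 kips.
Tension rupture (net): A_n = (7.8125 − 1×1.3125)×0.5 = 3.25 in² (U = 1.0, A_e = A_n). φR_n = 0.75 × 65 × 3.25 = 158.4 kips.
Governing: min(202.8, 257.8, 158.4) = 158.4 kips → net-section rupture.

158.4 kips (net-section rupture governs)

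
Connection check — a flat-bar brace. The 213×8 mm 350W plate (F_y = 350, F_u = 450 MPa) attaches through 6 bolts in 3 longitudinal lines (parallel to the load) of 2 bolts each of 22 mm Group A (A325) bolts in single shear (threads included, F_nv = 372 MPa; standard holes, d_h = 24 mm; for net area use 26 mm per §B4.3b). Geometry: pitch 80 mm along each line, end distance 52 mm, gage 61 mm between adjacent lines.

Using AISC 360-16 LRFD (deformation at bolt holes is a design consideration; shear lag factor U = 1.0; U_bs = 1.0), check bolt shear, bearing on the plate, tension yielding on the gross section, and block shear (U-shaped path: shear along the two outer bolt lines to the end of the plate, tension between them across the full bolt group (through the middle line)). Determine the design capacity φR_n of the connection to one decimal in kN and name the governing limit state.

490.3 kN (block shear governs)

Bolt shear: A_b = π(22)²/4 = 380.13 mm². φR_n = 0.75 × 372 × 380.13 × 6 × 1 = 636.3 kN.
Bearing (8 mm plate, F_u = 450 MPa): end bolts L_c = 52 − 24/2 = 40, R_n = min(1.2×40×8×450, 2.4×22×8×450) = 172.8 kN/bolt; interior L_c = 80 − 24 = 56, R_n = 190.08 kN/bolt. φR_n = 0.75 × (3×172.8 + 3×190.08) = 816.5 kN.
Tension yield (gross): A_g = 213×8 = 1704 mm². φR_n = 0.90 × 350 × 1704 = 536.8 kN.
Block shear: shear path 2×[52+1×80] = 2×132 mm, A_gv = 2112, A_nv = 2×(132 − 1.5×26)×8 = 1488 mm²; tension across gage: (122 − 2×26)×8 = 560 mm². R_n = min(0.6×450×1488, 0.6×350×2112) + 1.0×450×560 = min(401.76, 443.52) + 252 = 653.76 kN. φR_n = 0.75 × 653.76 = 490.3 kN.
Governing: min(636.3, 816.5, 536.8, 490.3) = 490.3 kN → block shear.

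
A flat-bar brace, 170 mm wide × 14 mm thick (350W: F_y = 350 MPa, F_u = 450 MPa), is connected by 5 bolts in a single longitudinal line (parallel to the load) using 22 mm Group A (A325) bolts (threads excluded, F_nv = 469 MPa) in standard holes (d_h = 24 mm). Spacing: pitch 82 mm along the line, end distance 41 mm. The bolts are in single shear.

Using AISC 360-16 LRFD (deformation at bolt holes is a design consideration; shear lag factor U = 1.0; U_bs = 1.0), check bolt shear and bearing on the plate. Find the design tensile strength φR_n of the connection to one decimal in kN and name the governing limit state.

668.6 kN (bolt shear governs)

Bolt shear: A_b = π(22)²/4 = 380.13 mm². φR_n = 0.75 × 469 × 380.13 × 5 × 1 = 668.6 kN.
Bearing (14 mm plate, F_u = 450 MPa): end bolts L_c = 41 − 24/2 = 29, R_n = min(1.2×29×14×450, 2.4×22×14×450) = 219.24 kN/bolt; interior L_c = 82 − 24 = 58, R_n = 332.64 kN/bolt. φR_n = 0.75 × (1×219.24 + 4×332.64) = 1162.4 kN.
Governing: min(668.6, 1162.4) = 668.6 kN → bolt shear.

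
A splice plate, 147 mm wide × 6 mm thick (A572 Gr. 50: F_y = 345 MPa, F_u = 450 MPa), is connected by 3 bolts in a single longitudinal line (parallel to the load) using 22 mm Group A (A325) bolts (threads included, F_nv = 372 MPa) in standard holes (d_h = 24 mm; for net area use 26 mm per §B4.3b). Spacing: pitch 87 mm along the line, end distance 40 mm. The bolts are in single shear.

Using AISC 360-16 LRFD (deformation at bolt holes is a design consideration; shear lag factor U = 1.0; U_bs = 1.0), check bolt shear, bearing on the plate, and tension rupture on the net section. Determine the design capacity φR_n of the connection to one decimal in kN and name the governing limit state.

245.0 kN (net-section rupture governs)

Bolt shear: A_b = π(22)²/4 = 380.13 mm². φR_n = 0.75 × 372 × 380.13 × 3 × 1 = 318.2 kN.
Bearing (6 mm plate, F_u = 450 MPa): end bolts L_c = 40 − 24/2 = 28, R_n = min(1.2×28×6×450, 2.4×22×6×450) = 90.72 kN/bolt; interior L_c = 87 − 24 = 63, R_n = 142.56 kN/bolt. φR_n = 0.75 × (1×90.72 + 2×142.56) = 281.9 kN.
Tension rupture (net): A_n = (147 − 1×26)×6 = 726 mm² (U = 1.0, A_e = A_n). φR_n = 0.75 × 450 × 726 = 245.0 kN.
Governing: min(318.2, 281.9, 245.0) = 245.0 kN → net-section rupture.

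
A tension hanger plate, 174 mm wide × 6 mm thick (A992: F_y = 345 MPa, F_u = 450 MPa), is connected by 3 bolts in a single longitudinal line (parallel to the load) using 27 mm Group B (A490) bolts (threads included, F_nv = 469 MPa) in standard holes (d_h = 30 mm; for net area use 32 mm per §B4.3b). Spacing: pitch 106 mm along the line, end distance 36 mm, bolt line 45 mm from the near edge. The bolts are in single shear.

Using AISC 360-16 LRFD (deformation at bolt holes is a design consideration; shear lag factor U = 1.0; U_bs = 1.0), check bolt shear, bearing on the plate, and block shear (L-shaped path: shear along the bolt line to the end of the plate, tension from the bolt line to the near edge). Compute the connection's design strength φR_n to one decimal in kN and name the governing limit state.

262.8 kN (block shear governs)

Bolt shear: A_b = π(27)²/4 = 572.56 mm². φR_n = 0.75 × 469 × 572.56 × 3 × 1 = 604.2 kN.
Bearing (6 mm plate, F_u = 450 MPa): end bolts L_c = 36 − 30/2 = 21, R_n = min(1.2×21×6×450, 2.4×27×6×450) = 68.04 kN/bolt; interior L_c = 106 − 30 = 76, R_n = 174.96 kN/bolt. φR_n = 0.75 × (1×68.04 + 2×174.96) = 313.5 kN.
Block shear: shear path 1×[36+2×106] = 1×248 mm, A_gv = 1488, A_nv = 1×(248 − 2.5×32)×6 = 1008 mm²; tension to near edge: (45 − 0.5×32)×6 = 174 mm². R_n = min(0.6×450×1008, 0.6×345×1488) + 1.0×450×174 = min(272.16, 308.02) + 78.3 = 350.46 kN. φR_n = 0.75 × 350.46 = 262.8 kN.
Governing: min(604.2, 313.5, 262.8) = 262.8 kN → block shear.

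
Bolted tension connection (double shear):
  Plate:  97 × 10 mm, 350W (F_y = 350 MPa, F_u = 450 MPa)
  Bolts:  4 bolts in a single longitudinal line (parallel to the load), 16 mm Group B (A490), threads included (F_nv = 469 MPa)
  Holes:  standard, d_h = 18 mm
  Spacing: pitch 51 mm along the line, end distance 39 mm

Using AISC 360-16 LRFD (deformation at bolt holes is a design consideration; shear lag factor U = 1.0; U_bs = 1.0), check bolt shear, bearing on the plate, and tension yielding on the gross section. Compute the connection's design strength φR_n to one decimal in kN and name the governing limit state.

305.6 kN (gross-section yield governs)

Bolt shear: A_b = π(16)²/4 = 201.06 mm². φR_n = 0.75 × 469 × 201.06 × 4 × 2 = 565.8 kN.
Bearing (10 mm plate, F_u = 450 MPa): end bolts L_c = 39 − 18/2 = 30, R_n = min(1.2×30×10×450, 2.4×16×10×450) = 162 kN/bolt; interior L_c = 51 − 18 = 33, R_n = 172.8 kN/bolt. φR_n = 0.75 × (1×162 + 3×172.8) = 510.3 kN.
Tension yield (gross): A_g = 97×10 = 970 mm². φR_n = 0.90 × 350 × 970 = 305.6 kN.
Governing: min(565.8, 510.3, 305.6) = 305.6 kN → gross-section yield.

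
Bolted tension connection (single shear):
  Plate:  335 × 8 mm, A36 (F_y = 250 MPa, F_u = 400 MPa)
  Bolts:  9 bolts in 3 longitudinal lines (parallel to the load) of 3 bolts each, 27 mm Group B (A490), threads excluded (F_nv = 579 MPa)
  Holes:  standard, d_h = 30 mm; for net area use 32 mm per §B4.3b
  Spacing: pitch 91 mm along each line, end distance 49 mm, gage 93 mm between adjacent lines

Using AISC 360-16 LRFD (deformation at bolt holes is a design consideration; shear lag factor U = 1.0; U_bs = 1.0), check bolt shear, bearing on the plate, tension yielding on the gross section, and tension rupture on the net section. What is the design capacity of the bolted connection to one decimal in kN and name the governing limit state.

573.6 kN (net-section rupture governs)

Bolt shear: A_b = π(27)²/4 = 572.56 mm². φR_n = 0.75 × 579 × 572.56 × 9 × 1 = 2237.7 kN.
Bearing (8 mm plate, F_u = 400 MPa): end bolts L_c = 49 − 30/2 = 34, R_n = min(1.2×34×8×400, 2.4×27×8×400) = 130.56 kN/bolt; interior L_c = 91 − 30 = 61, R_n = 207.36 kN/bolt. φR_n = 0.75 × (3×130.56 + 6×207.36) = 1226.9 kN.
Tension yield (gross): A_g = 335×8 = 2680 mm². φR_n = 0.90 × 250 × 2680 = 603.0 kN.
Tension rupture (net): A_n = (335 − 3×32)×8 = 1912 mm² (U = 1.0, A_e = A_n). φR_n = 0.75 × 400 × 1912 = 573.6 kN.
Governing: min(2237.7, 1226.9, 603.0, 573.6) = 573.6 kN → net-section rupture.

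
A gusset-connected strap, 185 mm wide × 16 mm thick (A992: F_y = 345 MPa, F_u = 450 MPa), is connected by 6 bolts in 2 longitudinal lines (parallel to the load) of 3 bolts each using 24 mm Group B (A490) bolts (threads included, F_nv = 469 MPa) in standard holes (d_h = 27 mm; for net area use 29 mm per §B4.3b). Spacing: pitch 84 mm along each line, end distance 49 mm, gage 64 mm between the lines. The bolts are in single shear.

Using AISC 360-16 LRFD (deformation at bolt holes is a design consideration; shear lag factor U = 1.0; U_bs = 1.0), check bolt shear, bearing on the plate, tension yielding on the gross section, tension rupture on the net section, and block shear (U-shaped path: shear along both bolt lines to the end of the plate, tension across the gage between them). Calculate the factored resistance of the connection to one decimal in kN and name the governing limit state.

Bolt shear: A_b = π(24)²/4 = 452.39 mm². φR_n = 0.75 × 469 × 452.39 × 6 × 1 = 954.8 kN.
Bearing (16 mm plate, F_u = 450 MPa): end bolts L_c = 49 − 27/2 = 35.5, R_n = min(1.2×35.5×16×450, 2.4×24×16×450) = 306.72 kN/bolt; interior L_c = 84 − 27 = 57, R_n = 414.72 kN/bolt. φR_n = 0.75 × (2×306.72 + 4×414.72) = 1704.2 kN.
Tension yield (gross): A_g = 185×16 = 2960 mm². φR_n = 0.90 × 345 × 2960 = 919.1 kN.
Tension rupture (net): A_n = (185 − 2×29)×16 = 2032 mm² (U = 1.0, A_e = A_n). φR_n = 0.75 × 450 × 2032 = 685.8 kN.
Block shear: shear path 2×[49+2×84] = 2×217 mm, A_gv = 6944, A_nv = 2×(217 − 2.5×29)×16 = 4624 mm²; tension across gage: (64 − 1×29)×16 = 560 mm². R_n = min(0.6×450×4624, 0.6×345×6944) + 1.0×450×560 = min(1248.5, 1437.4) + 252 = 1500.5 kN. φR_n = 0.75 × 1500.5 = 1125.4 kN.
Governing: min(954.8, 1704.2, 919.1, 685.8, 1125.4) = 685.8 kN → net-section rupture.

685.8 kN (net-section rupture governs)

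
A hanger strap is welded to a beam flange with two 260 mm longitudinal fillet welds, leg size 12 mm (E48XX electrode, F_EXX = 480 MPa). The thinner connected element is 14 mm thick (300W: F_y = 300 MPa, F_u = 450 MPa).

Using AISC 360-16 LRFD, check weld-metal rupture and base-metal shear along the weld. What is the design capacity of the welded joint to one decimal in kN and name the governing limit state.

Weld metal: throat = 0.707×12 = 8.484 mm, L = 2×260 = 520 mm. φR_n = 0.75 × 0.6 × 480 × 8.484 × 520 = 952.9 kN.
Base metal shear (14 mm plate): yield φR_n = 1.0×0.6×300×14×520 = 1310.4 kN; rupture φR_n = 0.75×0.6×450×14×520 = 1474.2 kN; take 1310.4 kN (yield).
Governing: min(952.9, 1310.4) = 952.9 kN → weld metal.

952.9 kN (weld metal governs)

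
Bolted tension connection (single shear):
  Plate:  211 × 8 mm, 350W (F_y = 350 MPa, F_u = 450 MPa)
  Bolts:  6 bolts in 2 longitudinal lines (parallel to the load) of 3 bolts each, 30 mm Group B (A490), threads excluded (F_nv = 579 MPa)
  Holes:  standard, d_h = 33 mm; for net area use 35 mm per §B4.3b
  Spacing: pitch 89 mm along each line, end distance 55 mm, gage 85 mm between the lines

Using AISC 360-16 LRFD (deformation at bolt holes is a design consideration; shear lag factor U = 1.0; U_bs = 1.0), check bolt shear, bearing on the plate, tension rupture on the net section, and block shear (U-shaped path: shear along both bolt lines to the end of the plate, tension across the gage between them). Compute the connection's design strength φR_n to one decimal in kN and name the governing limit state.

Bolt shear: A_b = π(30)²/4 = 706.86 mm². φR_n = 0.75 × 579 × 706.86 × 6 × 1 = 1841.7 kN.
Bearing (8 mm plate, F_u = 450 MPa): end bolts L_c = 55 − 33/2 = 38.5, R_n = min(1.2×38.5×8×450, 2.4×30×8×450) = 166.32 kN/bolt; interior L_c = 89 − 33 = 56, R_n = 241.92 kN/bolt. φR_n = 0.75 × (2×166.32 + 4×241.92) = 975.2 kN.
Tension rupture (net): A_n = (211 − 2×35)×8 = 1128 mm² (U = 1.0, A_e = A_n). φR_n = 0.75 × 450 × 1128 = 380.7 kN.
Block shear: shear path 2×[55+2×89] = 2×233 mm, A_gv = 3728, A_nv = 2×(233 − 2.5×35)×8 = 2328 mm²; tension across gage: (85 − 1×35)×8 = 400 mm². R_n = min(0.6×450×2328, 0.6×350×3728) + 1.0×450×400 = min(628.56, 782.88) + 180 = 808.56 kN. φR_n = 0.75 × 808.56 = 606.4 kN.
Governing: min(1841.7, 975.2, 380.7, 606.4) = 380.7 kN → net-section rupture.

380.7 kN (net-section rupture governs)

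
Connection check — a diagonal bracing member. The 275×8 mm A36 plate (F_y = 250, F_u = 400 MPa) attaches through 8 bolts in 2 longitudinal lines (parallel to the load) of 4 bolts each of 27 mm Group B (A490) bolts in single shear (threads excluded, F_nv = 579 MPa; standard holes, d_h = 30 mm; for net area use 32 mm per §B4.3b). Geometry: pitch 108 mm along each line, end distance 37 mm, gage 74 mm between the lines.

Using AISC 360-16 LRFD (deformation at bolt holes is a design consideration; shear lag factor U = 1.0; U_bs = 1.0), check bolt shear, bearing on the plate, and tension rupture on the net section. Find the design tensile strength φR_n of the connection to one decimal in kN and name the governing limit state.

506.4 kN (net-section rupture governs)

Bolt shear: A_b = π(27)²/4 = 572.56 mm². φR_n = 0.75 × 579 × 572.56 × 8 × 1 = 1989.1 kN.
Bearing (8 mm plate, F_u = 400 MPa): end bolts L_c = 37 − 30/2 = 22, R_n = min(1.2×22×8×400, 2.4×27×8×400) = 84.48 kN/bolt; interior L_c = 108 − 30 = 78, R_n = 207.36 kN/bolt. φR_n = 0.75 × (2×84.48 + 6×207.36) = 1059.8 kN.
Tension rupture (net): A_n = (275 − 2×32)×8 = 1688 mm² (U = 1.0, A_e = A_n). φR_n = 0.75 × 400 × 1688 = 506.4 kN.
Governing: min(1989.1, 1059.8, 506.4) = 506.4 kN → net-section rupture.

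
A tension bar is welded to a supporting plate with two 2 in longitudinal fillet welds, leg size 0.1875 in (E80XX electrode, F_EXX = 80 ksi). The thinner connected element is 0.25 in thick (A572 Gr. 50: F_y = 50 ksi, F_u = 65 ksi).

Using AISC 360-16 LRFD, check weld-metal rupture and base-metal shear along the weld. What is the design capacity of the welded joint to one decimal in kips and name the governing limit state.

19.1 kips (weld metal governs)

Weld metal: throat = 0.707×0.1875 = 0.13256 in, L = 2×2 = 4 in. φR_n = 0.75 × 0.6 × 80 × 0.13256 × 4 = 19.1 kips.
Base metal shear (0.25 in plate): yield φR_n = 1.0×0.6×50×0.25×4 = 30.0 kips; rupture φR_n = 0.75×0.6×65×0.25×4 = 29.3 kips; take 29.3 kips (rupture).
Governing: min(19.1, 29.3) = 19.1 kips → weld metal.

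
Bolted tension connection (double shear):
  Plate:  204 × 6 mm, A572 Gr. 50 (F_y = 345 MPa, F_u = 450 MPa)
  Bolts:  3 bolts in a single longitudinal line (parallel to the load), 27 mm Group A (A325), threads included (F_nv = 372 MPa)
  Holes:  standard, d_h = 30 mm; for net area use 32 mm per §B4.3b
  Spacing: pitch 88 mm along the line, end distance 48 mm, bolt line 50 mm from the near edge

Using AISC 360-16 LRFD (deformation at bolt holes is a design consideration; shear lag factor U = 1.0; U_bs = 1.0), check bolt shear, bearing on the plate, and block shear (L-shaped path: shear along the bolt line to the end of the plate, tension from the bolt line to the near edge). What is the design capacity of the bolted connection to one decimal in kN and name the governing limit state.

243.8 kN (block shear governs)

Bolt shear: A_b = π(27)²/4 = 572.56 mm². φR_n = 0.75 × 372 × 572.56 × 3 × 2 = 958.5 kN.
Bearing (6 mm plate, F_u = 450 MPa): end bolts L_c = 48 − 30/2 = 33, R_n = min(1.2×33×6×450, 2.4×27×6×450) = 106.92 kN/bolt; interior L_c = 88 − 30 = 58, R_n = 174.96 kN/bolt. φR_n = 0.75 × (1×106.92 + 2×174.96) = 342.6 kN.
Block shear: shear path 1×[48+2×88] = 1×224 mm, A_gv = 1344, A_nv = 1×(224 − 2.5×32)×6 = 864 mm²; tension to near edge: (50 − 0.5×32)×6 = 204 mm². R_n = min(0.6×450×864, 0.6×345×1344) + 1.0×450×204 = min(233.28, 278.21) + 91.8 = 325.08 kN. φR_n = 0.75 × 325.08 = 243.8 kN.
Governing: min(958.5, 342.6, 243.8) = 243.8 kN → block shear.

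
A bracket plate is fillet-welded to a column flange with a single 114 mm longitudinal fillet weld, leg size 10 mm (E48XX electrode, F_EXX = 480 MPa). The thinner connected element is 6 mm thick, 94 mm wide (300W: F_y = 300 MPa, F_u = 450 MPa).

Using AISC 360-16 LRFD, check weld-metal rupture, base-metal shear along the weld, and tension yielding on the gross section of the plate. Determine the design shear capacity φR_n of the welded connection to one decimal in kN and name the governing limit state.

Weld metal: throat = 0.707×10 = 7.07 mm, L = 114 mm. φR_n = 0.75 × 0.6 × 480 × 7.07 × 114 = 174.1 kN.
Base metal shear (6 mm plate): yield φR_n = 1.0×0.6×300×6×114 = 123.1 kN; rupture φR_n = 0.75×0.6×450×6×114 = 138.5 kN; take 123.1 kN (yield).
Tension yield (gross): A_g = 94×6 = 564 mm². φR_n = 0.90 × 300 × 564 = 152.3 kN.
Governing: min(174.1, 123.1, 152.3) = 123.1 kN → base-metal shear.

123.1 kN (base-metal shear governs)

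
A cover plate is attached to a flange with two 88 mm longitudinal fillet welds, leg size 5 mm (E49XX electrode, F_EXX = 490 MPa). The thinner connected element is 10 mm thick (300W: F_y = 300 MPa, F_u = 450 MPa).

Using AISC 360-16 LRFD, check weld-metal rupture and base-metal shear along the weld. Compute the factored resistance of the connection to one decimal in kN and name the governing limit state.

137.2 kN (weld metal governs)

Weld metal: throat = 0.707×5 = 3.535 mm, L = 2×88 = 176 mm. φR_n = 0.75 × 0.6 × 490 × 3.535 × 176 = 137.2 kN.
Base metal shear (10 mm plate): yield φR_n = 1.0×0.6×300×10×176 = 316.8 kN; rupture φR_n = 0.75×0.6×450×10×176 = 356.4 kN; take 316.8 kN (yield).
Governing: min(137.2, 316.8) = 137.2 kN → weld metal.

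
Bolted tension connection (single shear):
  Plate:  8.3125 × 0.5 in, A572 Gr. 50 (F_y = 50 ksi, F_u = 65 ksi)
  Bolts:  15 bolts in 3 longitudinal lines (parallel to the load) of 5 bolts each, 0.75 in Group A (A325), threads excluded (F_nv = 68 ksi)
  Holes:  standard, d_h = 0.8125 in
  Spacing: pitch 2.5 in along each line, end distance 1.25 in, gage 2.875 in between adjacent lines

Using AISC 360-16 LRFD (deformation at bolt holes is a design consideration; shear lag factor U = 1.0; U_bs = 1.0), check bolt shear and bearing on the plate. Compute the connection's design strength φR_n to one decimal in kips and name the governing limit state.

338.0 kips (bolt shear governs)

Bolt shear: A_b = π(0.75)²/4 = 0.44179 in². φR_n = 0.75 × 68 × 0.44179 × 15 × 1 = 338.0 kips.
Bearing (0.5 in plate, F_u = 65 ksi): end bolts L_c = 1.25 − 0.8125/2 = 0.84375, R_n = min(1.2×0.84375×0.5×65, 2.4×0.75×0.5×65) = 32.906 kips/bolt; interior L_c = 2.5 − 0.8125 = 1.6875, R_n = 58.5 kips/bolt. φR_n = 0.75 × (3×32.906 + 12×58.5) = 600.5 kips.
Governing: min(338.0, 600.5) = 338.0 kips → bolt shear.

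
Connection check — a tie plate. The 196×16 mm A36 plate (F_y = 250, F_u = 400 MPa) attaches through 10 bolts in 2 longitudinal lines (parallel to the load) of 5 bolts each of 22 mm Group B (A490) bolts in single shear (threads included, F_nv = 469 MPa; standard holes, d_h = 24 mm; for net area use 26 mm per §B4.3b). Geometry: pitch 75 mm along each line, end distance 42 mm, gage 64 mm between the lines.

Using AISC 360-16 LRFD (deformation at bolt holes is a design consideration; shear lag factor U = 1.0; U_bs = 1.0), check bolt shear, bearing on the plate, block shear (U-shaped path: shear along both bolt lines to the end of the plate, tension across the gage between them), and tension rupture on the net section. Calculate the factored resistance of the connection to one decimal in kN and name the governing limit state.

Bolt shear: A_b = π(22)²/4 = 380.13 mm². φR_n = 0.75 × 469 × 380.13 × 10 × 1 = 1337.1 kN.
Bearing (16 mm plate, F_u = 400 MPa): end bolts L_c = 42 − 24/2 = 30, R_n = min(1.2×30×16×400, 2.4×22×16×400) = 230.4 kN/bolt; interior L_c = 75 − 24 = 51, R_n = 337.92 kN/bolt. φR_n = 0.75 × (2×230.4 + 8×337.92) = 2373.1 kN.
Block shear: shear path 2×[42+4×75] = 2×342 mm, A_gv = 10944, A_nv = 2×(342 − 4.5×26)×16 = 7200 mm²; tension across gage: (64 − 1×26)×16 = 608 mm². R_n = min(0.6×400×7200, 0.6×250×10944) + 1.0×400×608 = min(1728, 1641.6) + 243.2 = 1884.8 kN. φR_n = 0.75 × 1884.8 = 1413.6 kN.
Tension rupture (net): A_n = (196 − 2×26)×16 = 2304 mm² (U = 1.0, A_e = A_n). φR_n = 0.75 × 400 × 2304 = 691.2 kN.
Governing: min(1337.1, 2373.1, 1413.6, 691.2) = 691.2 kN → net-section rupture.

691.2 kN (net-section rupture governs)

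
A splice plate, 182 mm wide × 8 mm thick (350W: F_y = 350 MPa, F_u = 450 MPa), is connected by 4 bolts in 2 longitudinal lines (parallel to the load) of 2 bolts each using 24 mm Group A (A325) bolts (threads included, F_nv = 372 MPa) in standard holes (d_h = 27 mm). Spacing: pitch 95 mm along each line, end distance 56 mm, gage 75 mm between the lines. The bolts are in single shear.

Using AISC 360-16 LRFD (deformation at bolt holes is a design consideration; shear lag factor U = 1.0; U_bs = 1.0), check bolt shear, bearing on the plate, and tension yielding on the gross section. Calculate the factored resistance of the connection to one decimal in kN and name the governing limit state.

Bolt shear: A_b = π(24)²/4 = 452.39 mm². φR_n = 0.75 × 372 × 452.39 × 4 × 1 = 504.9 kN.
Bearing (8 mm plate, F_u = 450 MPa): end bolts L_c = 56 − 27/2 = 42.5, R_n = min(1.2×42.5×8×450, 2.4×24×8×450) = 183.6 kN/bolt; interior L_c = 95 − 27 = 68, R_n = 207.36 kN/bolt. φR_n = 0.75 × (2×183.6 + 2×207.36) = 586.4 kN.
Tension yield (gross): A_g = 182×8 = 1456 mm². φR_n = 0.90 × 350 × 1456 = 458.6 kN.
Governing: min(504.9, 586.4, 458.6) = 458.6 kN → gross-section yield.

458.6 kN (gross-section yield governs)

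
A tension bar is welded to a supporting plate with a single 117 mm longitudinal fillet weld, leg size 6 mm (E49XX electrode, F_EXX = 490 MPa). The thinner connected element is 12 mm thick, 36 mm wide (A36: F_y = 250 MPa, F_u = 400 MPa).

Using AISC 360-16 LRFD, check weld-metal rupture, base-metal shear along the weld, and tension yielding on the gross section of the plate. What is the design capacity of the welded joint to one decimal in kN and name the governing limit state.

97.2 kN (gross-section yield governs)

Weld metal: throat = 0.707×6 = 4.242 mm, L = 117 mm. φR_n = 0.75 × 0.6 × 490 × 4.242 × 117 = 109.4 kN.
Base metal shear (12 mm plate): yield φR_n = 1.0×0.6×250×12×117 = 210.6 kN; rupture φR_n = 0.75×0.6×400×12×117 = 252.7 kN; take 210.6 kN (yield).
Tension yield (gross): A_g = 36×12 = 432 mm². φR_n = 0.90 × 250 × 432 = 97.2 kN.
Governing: min(109.4, 210.6, 97.2) = 97.2 kN → gross-section yield.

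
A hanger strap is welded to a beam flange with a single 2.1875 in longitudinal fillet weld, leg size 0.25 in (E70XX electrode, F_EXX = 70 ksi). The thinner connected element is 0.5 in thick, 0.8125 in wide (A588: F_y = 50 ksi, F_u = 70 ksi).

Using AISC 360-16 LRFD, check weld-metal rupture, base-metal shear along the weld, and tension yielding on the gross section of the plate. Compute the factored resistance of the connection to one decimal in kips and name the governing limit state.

12.2 kips (weld metal governs)

Weld metal: throat = 0.707×0.25 = 0.17675 in, L = 2.1875 in. φR_n = 0.75 × 0.6 × 70 × 0.17675 × 2.1875 = 12.2 kips.
Base metal shear (0.5 in plate): yield φR_n = 1.0×0.6×50×0.5×2.1875 = 32.8 kips; rupture φR_n = 0.75×0.6×70×0.5×2.1875 = 34.5 kips; take 32.8 kips (yield).
Tension yield (gross): A_g = 0.8125×0.5 = 0.40625 in². φR_n = 0.90 × 50 × 0.40625 = 18.3 kips.
Governing: min(12.2, 32.8, 18.3) = 12.2 kips → weld metal.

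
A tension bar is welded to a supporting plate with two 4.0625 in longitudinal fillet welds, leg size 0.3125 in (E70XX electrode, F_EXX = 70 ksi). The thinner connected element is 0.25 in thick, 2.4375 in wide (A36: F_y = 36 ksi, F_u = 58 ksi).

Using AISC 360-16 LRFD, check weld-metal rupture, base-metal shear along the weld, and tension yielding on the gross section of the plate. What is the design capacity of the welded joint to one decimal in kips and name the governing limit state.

Weld metal: throat = 0.707×0.3125 = 0.22094 in, L = 2×4.0625 = 8.125 in. φR_n = 0.75 × 0.6 × 70 × 0.22094 × 8.125 = 56.5 kips.
Base metal shear (0.25 in plate): yield φR_n = 1.0×0.6×36×0.25×8.125 = 43.9 kips; rupture φR_n = 0.75×0.6×58×0.25×8.125 = 53.0 kips; take 43.9 kips (yield).
Tension yield (gross): A_g = 2.4375×0.25 = 0.60938 in². φR_n = 0.90 × 36 × 0.60938 = 19.7 kips.
Governing: min(56.5, 43.9, 19.7) = 19.7 kips → gross-section yield.

19.7 kips (gross-section yield governs)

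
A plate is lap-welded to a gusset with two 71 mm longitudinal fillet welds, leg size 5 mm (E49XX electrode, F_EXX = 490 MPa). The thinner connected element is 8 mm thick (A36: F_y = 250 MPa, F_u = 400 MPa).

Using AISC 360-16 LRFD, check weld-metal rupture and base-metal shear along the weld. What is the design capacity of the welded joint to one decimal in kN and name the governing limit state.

110.7 kN (weld metal governs)

Weld metal: throat = 0.707×5 = 3.535 mm, L = 2×71 = 142 mm. φR_n = 0.75 × 0.6 × 490 × 3.535 × 142 = 110.7 kN.
Base metal shear (8 mm plate): yield φR_n = 1.0×0.6×250×8×142 = 170.4 kN; rupture φR_n = 0.75×0.6×400×8×142 = 204.5 kN; take 170.4 kN (yield).
Governing: min(110.7, 170.4) = 110.7 kN → weld metal.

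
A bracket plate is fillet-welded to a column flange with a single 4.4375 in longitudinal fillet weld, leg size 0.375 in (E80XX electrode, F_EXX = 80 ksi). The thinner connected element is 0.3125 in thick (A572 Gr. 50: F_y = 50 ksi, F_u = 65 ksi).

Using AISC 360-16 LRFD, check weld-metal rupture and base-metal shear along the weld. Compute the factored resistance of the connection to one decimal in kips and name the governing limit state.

40.6 kips (base-metal shear governs)

Weld metal: throat = 0.707×0.375 = 0.26513 in, L = 4.4375 in. φR_n = 0.75 × 0.6 × 80 × 0.26513 × 4.4375 = 42.4 kips.
Base metal shear (0.3125 in plate): yield φR_n = 1.0×0.6×50×0.3125×4.4375 = 41.6 kips; rupture φR_n = 0.75×0.6×65×0.3125×4.4375 = 40.6 kips; take 40.6 kips (rupture).
Governing: min(42.4, 40.6) = 40.6 kips → base-metal shear.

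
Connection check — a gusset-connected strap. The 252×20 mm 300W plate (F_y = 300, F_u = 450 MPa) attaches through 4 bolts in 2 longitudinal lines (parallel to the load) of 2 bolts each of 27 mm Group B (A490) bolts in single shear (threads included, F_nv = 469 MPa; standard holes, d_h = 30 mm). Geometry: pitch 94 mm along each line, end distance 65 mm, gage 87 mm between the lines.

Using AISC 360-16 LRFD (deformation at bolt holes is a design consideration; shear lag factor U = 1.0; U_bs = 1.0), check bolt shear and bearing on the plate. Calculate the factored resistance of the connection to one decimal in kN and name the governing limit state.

Bolt shear: A_b = π(27)²/4 = 572.56 mm². φR_n = 0.75 × 469 × 572.56 × 4 × 1 = 805.6 kN.
Bearing (20 mm plate, F_u = 450 MPa): end bolts L_c = 65 − 30/2 = 50, R_n = min(1.2×50×20×450, 2.4×27×20×450) = 540 kN/bolt; interior L_c = 94 − 30 = 64, R_n = 583.2 kN/bolt. φR_n = 0.75 × (2×540 + 2×583.2) = 1684.8 kN.
Governing: min(805.6, 1684.8) = 805.6 kN → bolt shear.

805.6 kN (bolt shear governs)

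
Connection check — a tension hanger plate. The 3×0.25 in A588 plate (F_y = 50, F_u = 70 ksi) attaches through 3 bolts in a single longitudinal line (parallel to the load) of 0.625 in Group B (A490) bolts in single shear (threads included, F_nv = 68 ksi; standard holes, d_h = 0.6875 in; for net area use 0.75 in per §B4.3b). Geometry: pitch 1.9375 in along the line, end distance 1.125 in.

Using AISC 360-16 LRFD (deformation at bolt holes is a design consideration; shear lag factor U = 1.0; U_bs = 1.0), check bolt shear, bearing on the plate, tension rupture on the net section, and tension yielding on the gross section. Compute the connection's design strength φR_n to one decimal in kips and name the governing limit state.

Bolt shear: A_b = π(0.625)²/4 = 0.3068 in². φR_n = 0.75 × 68 × 0.3068 × 3 × 1 = 46.9 kips.
Bearing (0.25 in plate, F_u = 70 ksi): end bolts L_c = 1.125 − 0.6875/2 = 0.78125, R_n = min(1.2×0.78125×0.25×70, 2.4×0.625×0.25×70) = 16.406 kips/bolt; interior L_c = 1.9375 − 0.6875 = 1.25, R_n = 26.25 kips/bolt. φR_n = 0.75 × (1×16.406 + 2×26.25) = 51.7 kips.
Tension rupture (net): A_n = (3 − 1×0.75)×0.25 = 0.5625 in² (U = 1.0, A_e = A_n). φR_n = 0.75 × 70 × 0.5625 = 29.5 kips.
Tension yield (gross): A_g = 3×0.25 = 0.75 in². φR_n = 0.90 × 50 × 0.75 = 33.8 kips.
Governing: min(46.9, 51.7, 29.5, 33.8) = 29.5 kips → net-section rupture.

29.5 kips (net-section rupture governs)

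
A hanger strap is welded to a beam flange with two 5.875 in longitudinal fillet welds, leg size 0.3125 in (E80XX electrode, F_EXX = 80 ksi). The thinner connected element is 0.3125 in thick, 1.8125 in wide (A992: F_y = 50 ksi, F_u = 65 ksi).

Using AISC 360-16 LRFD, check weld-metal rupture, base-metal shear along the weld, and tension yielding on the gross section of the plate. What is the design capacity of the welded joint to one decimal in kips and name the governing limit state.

25.5 kips (gross-section yield governs)

Weld metal: throat = 0.707×0.3125 = 0.22094 in, L = 2×5.875 = 11.75 in. φR_n = 0.75 × 0.6 × 80 × 0.22094 × 11.75 = 93.5 kips.
Base metal shear (0.3125 in plate): yield φR_n = 1.0×0.6×50×0.3125×11.75 = 110.2 kips; rupture φR_n = 0.75×0.6×65×0.3125×11.75 = 107.4 kips; take 107.4 kips (rupture).
Tension yield (gross): A_g = 1.8125×0.3125 = 0.56641 in². φR_n = 0.90 × 50 × 0.56641 = 25.5 kips.
Governing: min(93.5, 107.4, 25.5) = 25.5 kips → gross-section yield.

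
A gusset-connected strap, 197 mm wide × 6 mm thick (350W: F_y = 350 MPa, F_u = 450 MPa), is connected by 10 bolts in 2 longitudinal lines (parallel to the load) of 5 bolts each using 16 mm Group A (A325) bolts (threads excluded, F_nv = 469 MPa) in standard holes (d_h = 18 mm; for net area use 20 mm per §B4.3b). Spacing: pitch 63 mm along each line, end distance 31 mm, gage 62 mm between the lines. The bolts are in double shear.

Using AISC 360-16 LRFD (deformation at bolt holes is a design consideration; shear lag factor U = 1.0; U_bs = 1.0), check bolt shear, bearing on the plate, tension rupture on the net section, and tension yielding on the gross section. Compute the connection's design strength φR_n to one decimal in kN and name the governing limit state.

317.9 kN (net-section rupture governs)

Bolt shear: A_b = π(16)²/4 = 201.06 mm². φR_n = 0.75 × 469 × 201.06 × 10 × 2 = 1414.5 kN.
Bearing (6 mm plate, F_u = 450 MPa): end bolts L_c = 31 − 18/2 = 22, R_n = min(1.2×22×6×450, 2.4×16×6×450) = 71.28 kN/bolt; interior L_c = 63 − 18 = 45, R_n = 103.68 kN/bolt. φR_n = 0.75 × (2×71.28 + 8×103.68) = 729.0 kN.
Tension rupture (net): A_n = (197 − 2×20)×6 = 942 mm² (U = 1.0, A_e = A_n). φR_n = 0.75 × 450 × 942 = 317.9 kN.
Tension yield (gross): A_g = 197×6 = 1182 mm². φR_n = 0.90 × 350 × 1182 = 372.3 kN.
Governing: min(1414.5, 729.0, 317.9, 372.3) = 317.9 kN → net-section rupture.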